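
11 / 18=0.61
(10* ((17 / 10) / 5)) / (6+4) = 17 / 50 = 0.34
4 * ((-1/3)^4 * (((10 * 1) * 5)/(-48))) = -25/486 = -0.05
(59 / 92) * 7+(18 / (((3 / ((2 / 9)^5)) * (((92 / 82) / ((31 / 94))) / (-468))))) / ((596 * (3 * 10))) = 94879371659 / 21135474180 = 4.49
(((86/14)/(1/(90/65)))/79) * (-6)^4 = 1003104/7189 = 139.53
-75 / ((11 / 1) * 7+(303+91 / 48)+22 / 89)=-0.20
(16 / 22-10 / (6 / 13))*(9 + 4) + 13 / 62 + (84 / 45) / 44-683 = -9769241 / 10230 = -954.96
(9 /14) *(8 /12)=3 /7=0.43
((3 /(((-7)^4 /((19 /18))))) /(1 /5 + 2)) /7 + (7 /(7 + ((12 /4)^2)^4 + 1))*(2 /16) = 0.00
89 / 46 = 1.93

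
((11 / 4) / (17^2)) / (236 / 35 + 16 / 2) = 385 / 596496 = 0.00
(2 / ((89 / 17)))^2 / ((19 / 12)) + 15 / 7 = 2354589 / 1053493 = 2.24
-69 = -69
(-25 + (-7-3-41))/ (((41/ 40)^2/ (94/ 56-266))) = 224990400/ 11767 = 19120.46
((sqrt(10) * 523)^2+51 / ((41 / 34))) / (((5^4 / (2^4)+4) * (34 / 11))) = 9869078912 / 480233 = 20550.61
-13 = -13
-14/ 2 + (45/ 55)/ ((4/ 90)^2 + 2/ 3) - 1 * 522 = -7860701/ 14894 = -527.78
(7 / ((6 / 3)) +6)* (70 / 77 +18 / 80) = 9481 / 880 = 10.77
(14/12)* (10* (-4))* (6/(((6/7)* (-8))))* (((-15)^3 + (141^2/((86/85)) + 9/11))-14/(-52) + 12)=24537822365/36894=665089.78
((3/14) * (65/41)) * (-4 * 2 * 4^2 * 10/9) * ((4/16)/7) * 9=-15.53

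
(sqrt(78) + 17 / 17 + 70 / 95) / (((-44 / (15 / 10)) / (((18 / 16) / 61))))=-0.01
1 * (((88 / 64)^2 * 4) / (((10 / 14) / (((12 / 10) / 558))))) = 847 / 37200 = 0.02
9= 9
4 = 4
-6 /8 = -3 /4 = -0.75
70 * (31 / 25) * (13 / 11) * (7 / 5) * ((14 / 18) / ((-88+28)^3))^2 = 967603 / 519631200000000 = 0.00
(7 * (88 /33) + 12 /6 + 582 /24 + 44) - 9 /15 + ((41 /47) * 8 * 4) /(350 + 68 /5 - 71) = 364758139 /4125660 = 88.41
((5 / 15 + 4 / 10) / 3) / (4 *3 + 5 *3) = 11 / 1215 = 0.01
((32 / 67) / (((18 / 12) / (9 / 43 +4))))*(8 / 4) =23168 / 8643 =2.68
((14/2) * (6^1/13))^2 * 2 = 3528/169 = 20.88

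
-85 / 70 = -17 / 14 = -1.21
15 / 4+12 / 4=27 / 4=6.75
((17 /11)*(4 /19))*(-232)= -15776 /209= -75.48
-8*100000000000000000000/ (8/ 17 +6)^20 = -32513851253180580179212808/ 672749994932560009201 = -48329.77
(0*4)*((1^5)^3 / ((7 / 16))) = 0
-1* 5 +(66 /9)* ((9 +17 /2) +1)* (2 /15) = 589 /45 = 13.09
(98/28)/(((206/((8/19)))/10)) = 140/1957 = 0.07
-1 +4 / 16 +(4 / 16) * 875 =218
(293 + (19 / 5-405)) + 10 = -491 / 5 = -98.20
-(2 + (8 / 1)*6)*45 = -2250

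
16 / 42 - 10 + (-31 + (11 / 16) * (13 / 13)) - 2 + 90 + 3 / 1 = 17159 / 336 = 51.07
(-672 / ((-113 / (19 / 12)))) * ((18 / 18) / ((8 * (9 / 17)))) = 2261 / 1017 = 2.22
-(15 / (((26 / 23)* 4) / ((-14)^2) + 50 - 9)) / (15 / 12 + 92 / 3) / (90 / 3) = -0.00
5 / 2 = 2.50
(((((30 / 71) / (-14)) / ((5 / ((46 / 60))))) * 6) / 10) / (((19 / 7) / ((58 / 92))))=-87 / 134900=-0.00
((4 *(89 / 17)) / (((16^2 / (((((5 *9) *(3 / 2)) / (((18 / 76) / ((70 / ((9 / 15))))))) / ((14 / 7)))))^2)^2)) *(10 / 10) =372467025.97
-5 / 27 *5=-25 / 27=-0.93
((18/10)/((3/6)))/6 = 3/5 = 0.60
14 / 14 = 1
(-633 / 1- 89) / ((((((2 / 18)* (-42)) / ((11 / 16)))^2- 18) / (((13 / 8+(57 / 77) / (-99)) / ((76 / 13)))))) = -24364821 / 3424288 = -7.12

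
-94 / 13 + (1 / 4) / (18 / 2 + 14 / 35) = -17607 / 2444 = -7.20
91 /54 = 1.69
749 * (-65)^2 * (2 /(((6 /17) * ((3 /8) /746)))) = 321060048400 /9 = 35673338711.11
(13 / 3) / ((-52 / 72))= -6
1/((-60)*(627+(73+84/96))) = -2/84105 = -0.00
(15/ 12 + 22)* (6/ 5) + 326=3539/ 10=353.90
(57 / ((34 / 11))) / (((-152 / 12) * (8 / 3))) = -297 / 544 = -0.55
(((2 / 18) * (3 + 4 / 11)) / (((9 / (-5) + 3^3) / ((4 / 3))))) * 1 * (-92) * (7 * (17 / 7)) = -578680 / 18711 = -30.93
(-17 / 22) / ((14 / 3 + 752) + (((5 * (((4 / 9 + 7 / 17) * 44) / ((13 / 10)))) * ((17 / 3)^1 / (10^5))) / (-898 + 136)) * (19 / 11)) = -1136713500 / 1113087662621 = -0.00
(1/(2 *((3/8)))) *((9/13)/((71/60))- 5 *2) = -34760/2769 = -12.55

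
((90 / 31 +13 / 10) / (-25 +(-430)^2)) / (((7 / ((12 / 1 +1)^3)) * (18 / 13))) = 0.01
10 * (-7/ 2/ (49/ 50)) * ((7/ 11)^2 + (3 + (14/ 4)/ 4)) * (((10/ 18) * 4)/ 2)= -863125/ 5082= -169.84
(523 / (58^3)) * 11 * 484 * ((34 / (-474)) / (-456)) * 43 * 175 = 89050255525 / 5271536016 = 16.89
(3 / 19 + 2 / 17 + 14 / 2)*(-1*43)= -312.85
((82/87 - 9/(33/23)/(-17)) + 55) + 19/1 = 1225243/16269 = 75.31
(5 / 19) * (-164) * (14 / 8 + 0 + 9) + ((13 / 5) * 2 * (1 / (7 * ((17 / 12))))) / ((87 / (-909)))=-469.43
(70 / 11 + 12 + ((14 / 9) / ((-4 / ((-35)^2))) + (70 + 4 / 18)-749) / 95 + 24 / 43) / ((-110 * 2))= -1823137 / 59314200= -0.03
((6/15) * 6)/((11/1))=12/55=0.22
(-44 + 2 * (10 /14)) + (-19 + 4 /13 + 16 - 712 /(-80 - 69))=-548939 /13559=-40.49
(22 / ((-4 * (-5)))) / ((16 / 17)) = 1.17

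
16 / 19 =0.84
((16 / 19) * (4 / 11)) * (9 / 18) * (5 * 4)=640 / 209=3.06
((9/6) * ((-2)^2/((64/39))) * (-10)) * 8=-585/2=-292.50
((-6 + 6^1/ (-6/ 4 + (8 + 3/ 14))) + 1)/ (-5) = 193/ 235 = 0.82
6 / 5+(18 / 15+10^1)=62 / 5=12.40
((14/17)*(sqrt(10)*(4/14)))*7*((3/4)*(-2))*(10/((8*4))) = -105*sqrt(10)/136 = -2.44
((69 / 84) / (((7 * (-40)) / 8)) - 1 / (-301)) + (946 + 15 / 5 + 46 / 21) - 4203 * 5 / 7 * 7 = -2536469347 / 126420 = -20063.83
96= 96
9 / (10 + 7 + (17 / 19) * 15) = 171 / 578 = 0.30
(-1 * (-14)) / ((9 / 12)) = 56 / 3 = 18.67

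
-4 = -4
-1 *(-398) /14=199 /7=28.43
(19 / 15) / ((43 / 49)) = 931 / 645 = 1.44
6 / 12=1 / 2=0.50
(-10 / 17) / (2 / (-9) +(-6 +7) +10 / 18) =-15 / 34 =-0.44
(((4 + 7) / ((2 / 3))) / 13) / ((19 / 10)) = 165 / 247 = 0.67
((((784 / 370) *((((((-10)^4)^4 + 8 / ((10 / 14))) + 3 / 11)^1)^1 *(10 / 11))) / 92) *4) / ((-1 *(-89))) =18747826086956543248 / 1992265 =9410307407376.30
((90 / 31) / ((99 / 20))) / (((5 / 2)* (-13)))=-80 / 4433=-0.02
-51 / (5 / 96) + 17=-4811 / 5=-962.20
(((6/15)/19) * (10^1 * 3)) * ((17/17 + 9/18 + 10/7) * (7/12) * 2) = 41/19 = 2.16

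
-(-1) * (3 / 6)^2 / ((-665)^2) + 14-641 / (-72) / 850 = 15167274461 / 1082566800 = 14.01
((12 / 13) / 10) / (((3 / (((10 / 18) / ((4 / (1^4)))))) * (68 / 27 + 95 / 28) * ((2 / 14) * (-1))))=-294 / 58097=-0.01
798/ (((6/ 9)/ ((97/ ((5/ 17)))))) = 1973853/ 5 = 394770.60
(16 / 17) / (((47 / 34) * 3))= 32 / 141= 0.23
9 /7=1.29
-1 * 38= -38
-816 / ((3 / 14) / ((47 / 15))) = -178976 / 15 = -11931.73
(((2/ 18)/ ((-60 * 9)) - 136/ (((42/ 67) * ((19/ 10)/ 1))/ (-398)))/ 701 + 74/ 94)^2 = 1952734124330096472430081/ 453531621060565059600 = 4305.62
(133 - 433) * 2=-600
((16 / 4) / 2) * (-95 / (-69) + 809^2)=90318568 / 69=1308964.75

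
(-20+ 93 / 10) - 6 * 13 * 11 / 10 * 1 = -193 / 2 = -96.50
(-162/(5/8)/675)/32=-3/250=-0.01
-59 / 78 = -0.76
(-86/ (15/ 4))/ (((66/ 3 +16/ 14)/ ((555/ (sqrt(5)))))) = -44548 * sqrt(5)/ 405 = -245.96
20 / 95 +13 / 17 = 315 / 323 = 0.98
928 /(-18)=-464 /9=-51.56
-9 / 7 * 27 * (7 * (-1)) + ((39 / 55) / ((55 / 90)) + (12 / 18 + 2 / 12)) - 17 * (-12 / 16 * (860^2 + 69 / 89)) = 6093200273191 / 646140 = 9430154.88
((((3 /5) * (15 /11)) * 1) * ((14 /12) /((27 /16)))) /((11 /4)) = 224 /1089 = 0.21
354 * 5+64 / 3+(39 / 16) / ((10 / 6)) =430271 / 240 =1792.80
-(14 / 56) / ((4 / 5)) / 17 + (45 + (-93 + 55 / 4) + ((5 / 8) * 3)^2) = -33459 / 1088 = -30.75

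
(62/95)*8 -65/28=7713/2660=2.90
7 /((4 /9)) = 63 /4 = 15.75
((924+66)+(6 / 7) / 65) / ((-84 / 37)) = -1388906 / 3185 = -436.08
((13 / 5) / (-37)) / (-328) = 13 / 60680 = 0.00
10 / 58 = 5 / 29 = 0.17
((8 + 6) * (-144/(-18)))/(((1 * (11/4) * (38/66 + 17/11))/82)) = 7872/5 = 1574.40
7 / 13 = 0.54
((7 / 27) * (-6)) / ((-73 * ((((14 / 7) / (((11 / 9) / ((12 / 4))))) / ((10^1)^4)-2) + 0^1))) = -770000 / 72252261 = -0.01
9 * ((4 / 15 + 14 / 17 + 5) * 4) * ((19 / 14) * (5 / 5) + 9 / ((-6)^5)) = 12736153 / 42840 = 297.30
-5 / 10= -1 / 2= -0.50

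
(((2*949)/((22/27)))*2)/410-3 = 18858/2255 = 8.36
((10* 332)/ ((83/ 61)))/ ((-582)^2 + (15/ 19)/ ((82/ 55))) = 3801520/ 527732817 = 0.01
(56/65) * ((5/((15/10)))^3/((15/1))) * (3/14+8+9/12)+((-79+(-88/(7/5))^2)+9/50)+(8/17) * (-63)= 169360923391/43857450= 3861.62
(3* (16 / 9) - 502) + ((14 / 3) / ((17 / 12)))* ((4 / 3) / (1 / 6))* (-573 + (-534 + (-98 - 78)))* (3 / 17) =-5603666 / 867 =-6463.28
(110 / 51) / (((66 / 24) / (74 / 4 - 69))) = -2020 / 51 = -39.61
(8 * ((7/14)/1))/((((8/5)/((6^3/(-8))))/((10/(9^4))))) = -25/243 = -0.10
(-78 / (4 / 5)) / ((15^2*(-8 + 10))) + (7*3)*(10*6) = 75587 / 60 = 1259.78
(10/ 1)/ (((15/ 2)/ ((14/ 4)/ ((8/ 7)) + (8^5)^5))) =201487636602438195784379/ 4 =50371909150609548946094.75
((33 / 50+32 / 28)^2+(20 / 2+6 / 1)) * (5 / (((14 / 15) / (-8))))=-825.01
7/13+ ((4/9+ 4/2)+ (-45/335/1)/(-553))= 12931852/4334967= 2.98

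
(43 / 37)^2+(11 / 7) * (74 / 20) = 686613 / 95830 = 7.16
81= 81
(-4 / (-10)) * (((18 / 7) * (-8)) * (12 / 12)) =-8.23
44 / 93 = 0.47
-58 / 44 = -29 / 22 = -1.32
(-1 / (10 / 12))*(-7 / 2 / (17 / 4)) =84 / 85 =0.99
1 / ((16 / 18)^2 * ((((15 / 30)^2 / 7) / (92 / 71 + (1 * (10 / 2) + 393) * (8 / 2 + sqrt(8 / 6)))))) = 37611 * sqrt(3) / 4 + 16035327 / 284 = 72748.46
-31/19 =-1.63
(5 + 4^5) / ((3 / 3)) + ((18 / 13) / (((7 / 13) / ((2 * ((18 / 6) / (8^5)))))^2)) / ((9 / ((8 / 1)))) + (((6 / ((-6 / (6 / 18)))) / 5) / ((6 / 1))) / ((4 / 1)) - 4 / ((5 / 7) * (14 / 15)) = 1023.00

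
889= 889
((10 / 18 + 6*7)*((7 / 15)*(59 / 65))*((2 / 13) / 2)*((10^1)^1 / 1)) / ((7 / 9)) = 17.83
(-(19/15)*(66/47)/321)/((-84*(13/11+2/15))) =0.00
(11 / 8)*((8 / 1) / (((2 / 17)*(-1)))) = -187 / 2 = -93.50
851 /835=1.02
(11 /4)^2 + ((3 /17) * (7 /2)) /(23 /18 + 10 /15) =10717 /1360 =7.88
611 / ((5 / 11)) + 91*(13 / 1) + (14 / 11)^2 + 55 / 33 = 4592833 / 1815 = 2530.49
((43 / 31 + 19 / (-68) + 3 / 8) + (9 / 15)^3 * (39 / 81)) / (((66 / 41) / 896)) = 1919876168 / 2173875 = 883.16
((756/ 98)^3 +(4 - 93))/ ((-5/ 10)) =-253874/ 343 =-740.16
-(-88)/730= 44/365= 0.12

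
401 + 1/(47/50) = 18897/47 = 402.06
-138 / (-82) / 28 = 69 / 1148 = 0.06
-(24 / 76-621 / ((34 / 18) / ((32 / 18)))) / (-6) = -31447 / 323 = -97.36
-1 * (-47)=47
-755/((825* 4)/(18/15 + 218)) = -41374/825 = -50.15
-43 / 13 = -3.31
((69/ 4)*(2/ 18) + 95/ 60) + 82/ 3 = 185/ 6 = 30.83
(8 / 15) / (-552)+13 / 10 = 2689 / 2070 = 1.30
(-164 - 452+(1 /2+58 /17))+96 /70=-726753 /1190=-610.72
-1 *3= -3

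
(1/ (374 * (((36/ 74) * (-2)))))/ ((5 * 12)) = -37/ 807840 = -0.00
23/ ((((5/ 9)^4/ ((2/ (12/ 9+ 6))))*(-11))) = -452709/ 75625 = -5.99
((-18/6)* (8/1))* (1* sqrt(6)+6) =-144 - 24* sqrt(6) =-202.79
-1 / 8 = -0.12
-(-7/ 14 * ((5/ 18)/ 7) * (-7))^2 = -25/ 1296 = -0.02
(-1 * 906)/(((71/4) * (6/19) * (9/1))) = -11476/639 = -17.96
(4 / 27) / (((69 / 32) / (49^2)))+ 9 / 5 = 1553407 / 9315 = 166.76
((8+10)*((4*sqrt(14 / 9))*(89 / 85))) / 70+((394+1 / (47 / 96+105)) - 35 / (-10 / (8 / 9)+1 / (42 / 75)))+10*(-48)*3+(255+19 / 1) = -412366352 / 536731+1068*sqrt(14) / 2975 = -766.95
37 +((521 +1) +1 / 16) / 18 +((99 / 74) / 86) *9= 30307471 / 458208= 66.14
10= 10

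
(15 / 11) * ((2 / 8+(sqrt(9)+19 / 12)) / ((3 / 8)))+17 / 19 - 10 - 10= -959 / 627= -1.53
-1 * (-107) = 107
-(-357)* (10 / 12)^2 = 2975 / 12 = 247.92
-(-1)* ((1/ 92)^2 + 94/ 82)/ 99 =397849/ 34355376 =0.01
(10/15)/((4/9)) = 3/2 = 1.50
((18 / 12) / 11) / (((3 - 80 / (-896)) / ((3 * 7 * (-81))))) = -142884 / 1903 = -75.08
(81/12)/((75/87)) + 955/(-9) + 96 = -2053/900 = -2.28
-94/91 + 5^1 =361/91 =3.97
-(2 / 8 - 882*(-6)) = -21169 / 4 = -5292.25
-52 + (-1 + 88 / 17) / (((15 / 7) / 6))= -3426 / 85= -40.31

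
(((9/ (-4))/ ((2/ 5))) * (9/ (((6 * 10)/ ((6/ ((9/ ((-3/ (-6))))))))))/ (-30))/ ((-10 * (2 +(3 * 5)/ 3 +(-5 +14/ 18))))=-27/ 80000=-0.00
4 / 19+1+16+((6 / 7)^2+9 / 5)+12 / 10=19500 / 931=20.95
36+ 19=55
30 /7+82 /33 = 1564 /231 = 6.77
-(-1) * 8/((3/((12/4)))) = 8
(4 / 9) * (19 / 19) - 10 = -86 / 9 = -9.56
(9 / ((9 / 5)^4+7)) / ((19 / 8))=5625 / 25973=0.22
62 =62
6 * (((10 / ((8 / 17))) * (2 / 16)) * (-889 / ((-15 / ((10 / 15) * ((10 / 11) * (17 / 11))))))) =1284605 / 1452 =884.71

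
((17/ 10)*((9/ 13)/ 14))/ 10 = 153/ 18200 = 0.01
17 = 17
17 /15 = 1.13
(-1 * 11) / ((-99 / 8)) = 8 / 9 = 0.89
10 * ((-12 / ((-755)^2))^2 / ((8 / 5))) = 36 / 12997140025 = 0.00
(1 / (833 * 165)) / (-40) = -0.00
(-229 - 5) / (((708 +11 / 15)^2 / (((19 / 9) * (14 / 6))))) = -259350 / 113018161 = -0.00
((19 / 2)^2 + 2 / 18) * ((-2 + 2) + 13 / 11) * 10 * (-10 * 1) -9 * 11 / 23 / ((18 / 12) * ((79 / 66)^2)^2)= -947240966785199 / 88689334437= -10680.44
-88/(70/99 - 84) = 4356/4123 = 1.06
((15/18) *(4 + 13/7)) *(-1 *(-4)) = 410/21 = 19.52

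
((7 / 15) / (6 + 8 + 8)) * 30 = 7 / 11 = 0.64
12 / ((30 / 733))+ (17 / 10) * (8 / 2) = 300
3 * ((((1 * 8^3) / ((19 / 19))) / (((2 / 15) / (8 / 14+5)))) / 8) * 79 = 4436640 / 7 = 633805.71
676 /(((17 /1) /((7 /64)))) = 1183 /272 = 4.35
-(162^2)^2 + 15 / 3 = -688747531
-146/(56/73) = -5329/28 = -190.32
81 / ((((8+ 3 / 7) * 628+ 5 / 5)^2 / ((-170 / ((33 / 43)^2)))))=-15402170 / 18464189689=-0.00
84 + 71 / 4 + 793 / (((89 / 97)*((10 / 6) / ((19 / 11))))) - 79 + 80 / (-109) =1958627797 / 2134220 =917.73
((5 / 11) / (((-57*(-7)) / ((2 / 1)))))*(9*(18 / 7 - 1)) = 30 / 931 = 0.03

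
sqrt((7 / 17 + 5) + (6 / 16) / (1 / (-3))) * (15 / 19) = 15 * sqrt(19822) / 1292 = 1.63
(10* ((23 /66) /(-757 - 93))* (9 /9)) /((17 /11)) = -23 /8670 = -0.00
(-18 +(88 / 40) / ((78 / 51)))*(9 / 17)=-19377 / 2210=-8.77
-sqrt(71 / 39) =-sqrt(2769) / 39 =-1.35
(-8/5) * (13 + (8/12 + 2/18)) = -992/45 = -22.04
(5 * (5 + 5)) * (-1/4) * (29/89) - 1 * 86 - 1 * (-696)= 107855/178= 605.93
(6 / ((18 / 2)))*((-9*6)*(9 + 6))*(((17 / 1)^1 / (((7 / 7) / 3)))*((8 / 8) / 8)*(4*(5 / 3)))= -22950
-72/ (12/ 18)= -108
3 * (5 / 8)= 15 / 8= 1.88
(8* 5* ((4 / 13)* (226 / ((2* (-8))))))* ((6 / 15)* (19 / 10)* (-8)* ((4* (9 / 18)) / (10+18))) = 75.50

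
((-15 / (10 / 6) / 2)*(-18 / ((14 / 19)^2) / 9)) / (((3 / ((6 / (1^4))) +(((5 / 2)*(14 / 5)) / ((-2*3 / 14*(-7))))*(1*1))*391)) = 0.01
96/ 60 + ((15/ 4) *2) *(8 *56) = 3361.60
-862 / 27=-31.93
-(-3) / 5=3 / 5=0.60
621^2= 385641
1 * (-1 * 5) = -5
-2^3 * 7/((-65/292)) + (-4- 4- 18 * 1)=225.57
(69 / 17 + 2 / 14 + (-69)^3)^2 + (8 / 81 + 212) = 107915402730.92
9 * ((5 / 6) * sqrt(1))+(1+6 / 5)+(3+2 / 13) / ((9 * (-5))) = 11267 / 1170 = 9.63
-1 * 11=-11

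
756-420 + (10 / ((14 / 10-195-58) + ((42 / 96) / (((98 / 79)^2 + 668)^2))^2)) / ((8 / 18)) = 32981025337448131158926460355667568 / 98183945530466742723477340026763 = 335.91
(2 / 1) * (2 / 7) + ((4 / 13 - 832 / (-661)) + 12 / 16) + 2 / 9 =6734597 / 2165436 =3.11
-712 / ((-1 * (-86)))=-356 / 43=-8.28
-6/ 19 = -0.32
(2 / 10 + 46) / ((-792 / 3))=-7 / 40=-0.18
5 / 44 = 0.11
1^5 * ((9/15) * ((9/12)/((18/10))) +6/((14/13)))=163/28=5.82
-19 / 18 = -1.06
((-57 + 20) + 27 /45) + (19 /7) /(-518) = -660027 /18130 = -36.41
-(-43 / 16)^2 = -1849 / 256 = -7.22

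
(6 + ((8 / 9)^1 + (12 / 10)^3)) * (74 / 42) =15.18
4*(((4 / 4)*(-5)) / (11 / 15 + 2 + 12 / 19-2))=-5700 / 389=-14.65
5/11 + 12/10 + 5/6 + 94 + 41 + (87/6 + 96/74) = 935806/6105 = 153.29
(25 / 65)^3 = 125 / 2197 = 0.06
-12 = -12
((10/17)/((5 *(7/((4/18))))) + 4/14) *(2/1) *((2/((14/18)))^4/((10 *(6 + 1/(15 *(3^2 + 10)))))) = 0.42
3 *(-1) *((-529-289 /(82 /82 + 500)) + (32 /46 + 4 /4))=6082775 /3841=1583.64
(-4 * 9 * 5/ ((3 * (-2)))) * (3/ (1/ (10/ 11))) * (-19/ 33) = -5700/ 121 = -47.11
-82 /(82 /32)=-32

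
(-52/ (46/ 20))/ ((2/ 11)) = -2860/ 23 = -124.35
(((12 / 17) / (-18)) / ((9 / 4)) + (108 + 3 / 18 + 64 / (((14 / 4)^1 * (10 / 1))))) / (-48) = -3533587 / 1542240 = -2.29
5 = 5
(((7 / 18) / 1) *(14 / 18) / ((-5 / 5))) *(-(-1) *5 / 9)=-245 / 1458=-0.17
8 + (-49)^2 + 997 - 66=3340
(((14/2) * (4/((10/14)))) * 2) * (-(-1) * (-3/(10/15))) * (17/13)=-29988/65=-461.35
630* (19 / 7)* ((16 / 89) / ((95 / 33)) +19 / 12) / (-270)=-166981 / 16020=-10.42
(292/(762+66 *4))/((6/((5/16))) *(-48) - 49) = -730/2489589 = -0.00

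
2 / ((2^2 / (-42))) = -21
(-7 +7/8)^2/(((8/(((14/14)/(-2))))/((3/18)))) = -2401/6144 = -0.39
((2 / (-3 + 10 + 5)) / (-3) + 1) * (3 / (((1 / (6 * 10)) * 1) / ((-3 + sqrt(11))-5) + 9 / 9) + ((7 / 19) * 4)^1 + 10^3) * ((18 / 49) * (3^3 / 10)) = 940.94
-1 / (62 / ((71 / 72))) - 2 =-8999 / 4464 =-2.02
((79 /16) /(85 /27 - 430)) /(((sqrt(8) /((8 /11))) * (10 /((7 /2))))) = -14931 * sqrt(2) /20284000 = -0.00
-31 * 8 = -248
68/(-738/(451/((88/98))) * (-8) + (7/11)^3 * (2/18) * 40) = 9978507/1893046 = 5.27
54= 54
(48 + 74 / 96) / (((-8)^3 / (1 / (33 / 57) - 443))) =1893869 / 45056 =42.03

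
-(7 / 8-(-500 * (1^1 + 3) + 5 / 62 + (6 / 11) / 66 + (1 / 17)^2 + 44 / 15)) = -259889586467 / 130084680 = -1997.85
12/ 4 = 3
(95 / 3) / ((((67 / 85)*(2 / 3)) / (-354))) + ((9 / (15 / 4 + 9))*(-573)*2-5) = -25224754 / 1139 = -22146.40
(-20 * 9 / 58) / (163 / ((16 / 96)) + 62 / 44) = -1980 / 624863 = -0.00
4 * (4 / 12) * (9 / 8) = 3 / 2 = 1.50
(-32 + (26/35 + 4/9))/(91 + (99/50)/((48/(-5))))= -310592/915201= -0.34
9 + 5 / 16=149 / 16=9.31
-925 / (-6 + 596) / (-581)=185 / 68558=0.00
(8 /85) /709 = 8 /60265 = 0.00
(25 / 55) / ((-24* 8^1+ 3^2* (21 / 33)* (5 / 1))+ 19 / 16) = -80 / 28543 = -0.00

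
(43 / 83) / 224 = 43 / 18592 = 0.00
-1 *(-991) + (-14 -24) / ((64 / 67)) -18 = 933.22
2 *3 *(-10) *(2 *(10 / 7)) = -1200 / 7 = -171.43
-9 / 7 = -1.29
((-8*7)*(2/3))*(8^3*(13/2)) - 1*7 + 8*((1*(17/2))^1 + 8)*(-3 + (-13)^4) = 10936211/3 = 3645403.67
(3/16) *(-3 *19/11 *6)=-513/88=-5.83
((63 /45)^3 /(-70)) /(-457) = 49 /571250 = 0.00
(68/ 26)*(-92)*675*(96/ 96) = -2111400/ 13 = -162415.38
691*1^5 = 691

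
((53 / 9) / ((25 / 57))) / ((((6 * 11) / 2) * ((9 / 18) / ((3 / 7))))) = 2014 / 5775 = 0.35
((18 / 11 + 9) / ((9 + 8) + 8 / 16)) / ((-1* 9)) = -26 / 385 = -0.07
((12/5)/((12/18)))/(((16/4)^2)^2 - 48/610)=549/39028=0.01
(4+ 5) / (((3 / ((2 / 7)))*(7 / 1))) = 6 / 49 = 0.12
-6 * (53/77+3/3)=-780/77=-10.13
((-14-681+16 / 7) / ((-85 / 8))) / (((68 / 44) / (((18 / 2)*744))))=2857263552 / 10115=282477.86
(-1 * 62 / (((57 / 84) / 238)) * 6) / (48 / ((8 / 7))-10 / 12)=-14874048 / 4693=-3169.41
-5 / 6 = -0.83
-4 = -4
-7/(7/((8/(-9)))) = 8/9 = 0.89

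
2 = 2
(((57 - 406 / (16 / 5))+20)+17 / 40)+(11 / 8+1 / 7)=-47.93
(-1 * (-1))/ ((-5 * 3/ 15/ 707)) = -707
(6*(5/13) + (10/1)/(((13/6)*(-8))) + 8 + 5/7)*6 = 5703/91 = 62.67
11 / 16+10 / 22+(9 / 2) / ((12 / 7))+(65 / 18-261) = -401737 / 1584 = -253.62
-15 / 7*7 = -15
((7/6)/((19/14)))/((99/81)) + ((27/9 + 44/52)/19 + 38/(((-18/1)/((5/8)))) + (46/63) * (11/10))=0.39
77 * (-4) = -308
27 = 27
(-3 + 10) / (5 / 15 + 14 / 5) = 105 / 47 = 2.23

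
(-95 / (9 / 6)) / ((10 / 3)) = -19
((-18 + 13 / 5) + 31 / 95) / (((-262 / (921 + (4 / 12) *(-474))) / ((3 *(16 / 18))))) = 4370464 / 37335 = 117.06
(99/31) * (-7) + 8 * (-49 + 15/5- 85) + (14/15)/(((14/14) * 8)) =-1990643/1860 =-1070.24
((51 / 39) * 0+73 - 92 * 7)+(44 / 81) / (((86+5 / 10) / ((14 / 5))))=-40005883 / 70065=-570.98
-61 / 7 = -8.71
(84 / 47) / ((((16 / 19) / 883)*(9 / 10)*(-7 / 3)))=-83885 / 94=-892.39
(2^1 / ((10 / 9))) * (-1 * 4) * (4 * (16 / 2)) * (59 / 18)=-3776 / 5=-755.20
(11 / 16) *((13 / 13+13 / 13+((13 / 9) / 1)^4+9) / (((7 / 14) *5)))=277013 / 65610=4.22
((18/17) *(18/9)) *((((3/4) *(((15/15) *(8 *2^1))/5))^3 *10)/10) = 62208/2125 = 29.27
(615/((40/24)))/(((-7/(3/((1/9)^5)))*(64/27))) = -1764915561/448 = -3939543.66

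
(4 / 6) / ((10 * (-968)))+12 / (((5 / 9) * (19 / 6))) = 6.82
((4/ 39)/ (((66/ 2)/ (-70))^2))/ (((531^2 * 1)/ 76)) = 1489600/ 11975165631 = 0.00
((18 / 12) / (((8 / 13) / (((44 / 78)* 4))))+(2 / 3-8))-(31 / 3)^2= -1955 / 18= -108.61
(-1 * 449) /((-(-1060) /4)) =-449 /265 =-1.69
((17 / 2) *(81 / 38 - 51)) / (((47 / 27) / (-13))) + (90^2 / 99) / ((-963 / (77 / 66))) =39124768589 / 12612732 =3102.01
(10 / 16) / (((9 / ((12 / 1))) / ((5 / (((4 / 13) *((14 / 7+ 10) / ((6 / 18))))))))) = 325 / 864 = 0.38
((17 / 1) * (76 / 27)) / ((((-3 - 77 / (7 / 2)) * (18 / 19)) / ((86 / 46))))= -527782 / 139725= -3.78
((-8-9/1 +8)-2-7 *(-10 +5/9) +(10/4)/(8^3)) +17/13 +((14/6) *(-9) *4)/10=28768109/599040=48.02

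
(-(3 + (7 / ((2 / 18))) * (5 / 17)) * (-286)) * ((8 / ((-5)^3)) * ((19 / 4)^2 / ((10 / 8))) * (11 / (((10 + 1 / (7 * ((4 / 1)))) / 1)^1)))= -23277430176 / 2985625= -7796.50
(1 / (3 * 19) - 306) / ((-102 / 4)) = 34882 / 2907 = 12.00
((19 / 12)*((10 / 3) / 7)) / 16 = 95 / 2016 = 0.05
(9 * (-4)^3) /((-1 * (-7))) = -82.29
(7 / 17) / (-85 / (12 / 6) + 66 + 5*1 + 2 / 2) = 14 / 1003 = 0.01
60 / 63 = 20 / 21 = 0.95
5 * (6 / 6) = 5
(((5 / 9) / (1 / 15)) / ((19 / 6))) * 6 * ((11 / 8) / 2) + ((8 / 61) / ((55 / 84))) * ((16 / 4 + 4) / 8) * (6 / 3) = 2870019 / 254980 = 11.26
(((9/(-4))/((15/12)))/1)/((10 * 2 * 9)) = -1/100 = -0.01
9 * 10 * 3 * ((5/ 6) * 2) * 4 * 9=16200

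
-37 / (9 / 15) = -185 / 3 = -61.67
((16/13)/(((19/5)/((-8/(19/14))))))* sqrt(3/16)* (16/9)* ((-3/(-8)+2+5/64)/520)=-2198* sqrt(3)/549081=-0.01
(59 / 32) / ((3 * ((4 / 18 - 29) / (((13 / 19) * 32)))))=-2301 / 4921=-0.47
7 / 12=0.58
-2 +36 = 34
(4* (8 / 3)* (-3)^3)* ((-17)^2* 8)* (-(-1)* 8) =-5326848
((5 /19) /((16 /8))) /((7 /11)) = 55 /266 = 0.21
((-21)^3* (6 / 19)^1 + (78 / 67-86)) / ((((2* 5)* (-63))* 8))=273637 / 458280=0.60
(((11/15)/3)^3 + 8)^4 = 4126.00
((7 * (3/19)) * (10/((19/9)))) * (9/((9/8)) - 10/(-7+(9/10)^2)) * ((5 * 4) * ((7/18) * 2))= 174988800/223459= 783.09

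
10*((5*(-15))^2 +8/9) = 506330/9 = 56258.89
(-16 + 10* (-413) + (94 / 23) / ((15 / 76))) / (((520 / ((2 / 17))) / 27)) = -6404517 / 254150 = -25.20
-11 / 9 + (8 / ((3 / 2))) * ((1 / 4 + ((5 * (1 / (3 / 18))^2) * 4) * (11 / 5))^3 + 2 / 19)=21206542895.42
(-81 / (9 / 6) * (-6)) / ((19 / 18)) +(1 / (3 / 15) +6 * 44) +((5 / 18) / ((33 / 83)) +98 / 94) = 306430283 / 530442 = 577.69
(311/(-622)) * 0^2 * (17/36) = 0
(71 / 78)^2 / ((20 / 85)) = 85697 / 24336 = 3.52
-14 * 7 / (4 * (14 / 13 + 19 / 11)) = -7007 / 802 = -8.74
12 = 12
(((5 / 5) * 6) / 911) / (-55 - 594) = -6 / 591239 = -0.00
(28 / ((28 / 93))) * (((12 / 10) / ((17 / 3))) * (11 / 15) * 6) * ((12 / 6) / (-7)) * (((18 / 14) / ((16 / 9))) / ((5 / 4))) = -1491534 / 104125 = -14.32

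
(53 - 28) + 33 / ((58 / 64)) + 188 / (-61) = 103189 / 1769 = 58.33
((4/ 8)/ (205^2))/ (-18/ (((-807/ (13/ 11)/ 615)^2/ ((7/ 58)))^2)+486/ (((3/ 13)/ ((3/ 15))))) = 64472699759733001/ 2281518655283176406891235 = 0.00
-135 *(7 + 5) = -1620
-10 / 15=-2 / 3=-0.67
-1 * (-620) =620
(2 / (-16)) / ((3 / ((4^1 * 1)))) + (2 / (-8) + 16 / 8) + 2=43 / 12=3.58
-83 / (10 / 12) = -498 / 5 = -99.60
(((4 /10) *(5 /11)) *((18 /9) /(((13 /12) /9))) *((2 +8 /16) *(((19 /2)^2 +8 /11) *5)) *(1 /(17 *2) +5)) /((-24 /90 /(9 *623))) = -38860401958875 /106964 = -363303559.69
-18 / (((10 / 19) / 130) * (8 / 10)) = -11115 / 2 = -5557.50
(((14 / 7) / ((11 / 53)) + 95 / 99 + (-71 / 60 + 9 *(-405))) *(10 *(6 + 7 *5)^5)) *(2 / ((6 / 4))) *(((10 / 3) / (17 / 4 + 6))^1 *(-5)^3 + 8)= 163380004394914976 / 891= 183367008299567.87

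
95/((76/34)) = 85/2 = 42.50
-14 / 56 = -1 / 4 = -0.25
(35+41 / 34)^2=1515361 / 1156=1310.87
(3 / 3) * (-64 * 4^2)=-1024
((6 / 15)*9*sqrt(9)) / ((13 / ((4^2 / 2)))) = 6.65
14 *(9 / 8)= 63 / 4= 15.75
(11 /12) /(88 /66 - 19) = -11 /212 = -0.05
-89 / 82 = -1.09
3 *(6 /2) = 9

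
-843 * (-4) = 3372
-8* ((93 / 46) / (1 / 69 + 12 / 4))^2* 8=-77841 / 2704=-28.79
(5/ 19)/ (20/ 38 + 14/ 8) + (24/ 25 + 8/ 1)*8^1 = 310516/ 4325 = 71.80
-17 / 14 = -1.21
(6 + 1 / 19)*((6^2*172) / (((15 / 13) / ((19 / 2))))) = 308568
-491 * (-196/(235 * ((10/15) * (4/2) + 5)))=288708/4465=64.66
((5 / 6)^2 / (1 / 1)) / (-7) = -25 / 252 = -0.10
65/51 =1.27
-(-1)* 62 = 62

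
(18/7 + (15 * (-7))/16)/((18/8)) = -149/84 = -1.77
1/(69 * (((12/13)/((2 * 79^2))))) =81133/414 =195.97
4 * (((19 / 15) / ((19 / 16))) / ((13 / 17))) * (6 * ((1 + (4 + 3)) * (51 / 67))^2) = 362225664 / 291785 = 1241.41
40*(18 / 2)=360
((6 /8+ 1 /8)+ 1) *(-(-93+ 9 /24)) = 11115 /64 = 173.67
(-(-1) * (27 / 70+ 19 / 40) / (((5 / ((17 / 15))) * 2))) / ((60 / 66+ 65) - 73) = -45067 / 3276000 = -0.01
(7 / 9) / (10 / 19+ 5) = 19 / 135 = 0.14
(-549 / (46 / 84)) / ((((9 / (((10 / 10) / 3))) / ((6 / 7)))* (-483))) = 244 / 3703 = 0.07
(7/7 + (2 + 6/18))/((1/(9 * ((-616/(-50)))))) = 1848/5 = 369.60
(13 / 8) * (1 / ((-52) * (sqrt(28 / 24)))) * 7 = -sqrt(42) / 32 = -0.20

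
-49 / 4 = -12.25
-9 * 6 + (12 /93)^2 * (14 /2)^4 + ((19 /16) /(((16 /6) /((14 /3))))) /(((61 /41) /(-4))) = -18394861 /937936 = -19.61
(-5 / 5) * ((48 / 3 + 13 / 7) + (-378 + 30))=2311 / 7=330.14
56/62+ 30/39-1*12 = -4162/403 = -10.33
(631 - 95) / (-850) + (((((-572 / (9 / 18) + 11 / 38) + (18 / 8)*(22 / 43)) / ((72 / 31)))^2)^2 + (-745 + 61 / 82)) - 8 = 1862313708427806924412264456817 / 31799549019068108800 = 58564154708.96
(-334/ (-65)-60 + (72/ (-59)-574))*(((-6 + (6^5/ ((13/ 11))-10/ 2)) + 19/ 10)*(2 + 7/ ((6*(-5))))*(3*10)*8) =-437568541114736/ 249275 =-1755364722.15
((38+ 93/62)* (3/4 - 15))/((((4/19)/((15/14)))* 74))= -1283355/33152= -38.71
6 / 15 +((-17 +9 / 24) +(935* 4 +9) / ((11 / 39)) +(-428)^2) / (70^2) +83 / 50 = 18176689 / 431200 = 42.15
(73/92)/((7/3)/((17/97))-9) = 3723/20240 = 0.18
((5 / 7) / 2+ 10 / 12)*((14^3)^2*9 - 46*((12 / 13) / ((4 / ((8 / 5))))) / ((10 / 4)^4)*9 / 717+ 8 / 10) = 657963805114508 / 8155875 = 80673600.95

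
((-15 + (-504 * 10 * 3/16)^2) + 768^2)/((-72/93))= -7661309/4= -1915327.25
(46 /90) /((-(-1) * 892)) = 23 /40140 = 0.00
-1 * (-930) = 930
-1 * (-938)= 938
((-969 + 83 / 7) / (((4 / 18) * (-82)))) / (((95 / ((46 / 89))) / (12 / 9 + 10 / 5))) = 462300 / 485317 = 0.95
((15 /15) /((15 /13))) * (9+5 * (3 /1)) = 104 /5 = 20.80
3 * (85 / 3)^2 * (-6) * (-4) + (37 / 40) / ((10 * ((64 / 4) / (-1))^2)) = 5918720037 / 102400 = 57800.00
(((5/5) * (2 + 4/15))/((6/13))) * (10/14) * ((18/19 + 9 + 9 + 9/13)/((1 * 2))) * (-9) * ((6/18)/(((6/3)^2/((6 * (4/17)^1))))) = -693/19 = -36.47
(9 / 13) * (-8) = -72 / 13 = -5.54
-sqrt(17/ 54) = -sqrt(102)/ 18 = -0.56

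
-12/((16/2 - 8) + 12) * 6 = -6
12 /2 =6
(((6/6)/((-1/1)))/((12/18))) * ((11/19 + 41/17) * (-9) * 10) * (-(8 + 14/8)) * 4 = -5085990/323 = -15746.10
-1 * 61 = -61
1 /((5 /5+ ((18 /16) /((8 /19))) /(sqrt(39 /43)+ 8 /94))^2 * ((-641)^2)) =1048540950571995136 /2786966635675699250898601-12647796957609984 * sqrt(1677) /2786966635675699250898601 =0.00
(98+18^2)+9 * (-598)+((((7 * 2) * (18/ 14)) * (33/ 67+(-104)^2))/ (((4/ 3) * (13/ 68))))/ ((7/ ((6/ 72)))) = 50397625/ 12194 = 4132.99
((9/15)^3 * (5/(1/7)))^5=241162079949/9765625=24695.00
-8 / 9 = -0.89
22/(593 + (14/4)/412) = 18128/488639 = 0.04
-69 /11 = -6.27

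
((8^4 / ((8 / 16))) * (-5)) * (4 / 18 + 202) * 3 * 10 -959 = -745474877 / 3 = -248491625.67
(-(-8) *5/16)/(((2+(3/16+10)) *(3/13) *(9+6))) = 8/135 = 0.06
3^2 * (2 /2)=9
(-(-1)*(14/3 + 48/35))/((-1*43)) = -634/4515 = -0.14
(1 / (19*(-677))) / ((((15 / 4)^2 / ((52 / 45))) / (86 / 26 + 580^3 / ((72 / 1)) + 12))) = -20291762624 / 1172140875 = -17.31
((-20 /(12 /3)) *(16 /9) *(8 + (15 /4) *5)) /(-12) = 19.81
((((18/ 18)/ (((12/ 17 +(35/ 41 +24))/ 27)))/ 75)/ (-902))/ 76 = -153/ 744667000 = -0.00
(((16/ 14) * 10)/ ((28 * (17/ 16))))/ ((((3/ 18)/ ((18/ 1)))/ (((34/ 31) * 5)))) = 345600/ 1519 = 227.52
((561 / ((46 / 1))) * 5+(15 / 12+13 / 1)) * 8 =13842 / 23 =601.83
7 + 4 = 11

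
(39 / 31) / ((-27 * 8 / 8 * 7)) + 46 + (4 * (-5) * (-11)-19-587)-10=-683563 / 1953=-350.01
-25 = -25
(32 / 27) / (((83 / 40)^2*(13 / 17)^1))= 870400 / 2418039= 0.36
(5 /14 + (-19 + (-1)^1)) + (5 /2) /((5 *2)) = -543 /28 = -19.39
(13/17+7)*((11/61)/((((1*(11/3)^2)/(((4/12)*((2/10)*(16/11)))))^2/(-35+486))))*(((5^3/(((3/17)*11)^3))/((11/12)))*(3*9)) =19656069120/1188717431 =16.54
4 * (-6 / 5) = -4.80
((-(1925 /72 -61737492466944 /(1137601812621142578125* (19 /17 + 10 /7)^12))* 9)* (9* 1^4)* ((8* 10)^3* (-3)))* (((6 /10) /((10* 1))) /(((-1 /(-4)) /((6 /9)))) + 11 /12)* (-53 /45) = -5407118110427721199594866478235030186340936782452344704 /1281878196785002357665268576972146468798828125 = -4218121600.00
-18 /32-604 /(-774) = 1349 /6192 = 0.22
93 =93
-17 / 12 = -1.42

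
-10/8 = -5/4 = -1.25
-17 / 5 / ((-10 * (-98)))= -17 / 4900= -0.00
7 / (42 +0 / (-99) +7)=1 / 7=0.14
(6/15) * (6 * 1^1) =12/5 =2.40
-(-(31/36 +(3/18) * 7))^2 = -4.11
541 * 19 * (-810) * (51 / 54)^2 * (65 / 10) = -193091015 / 4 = -48272753.75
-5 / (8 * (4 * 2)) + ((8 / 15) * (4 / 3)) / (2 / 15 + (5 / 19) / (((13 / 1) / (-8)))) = -253723 / 10176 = -24.93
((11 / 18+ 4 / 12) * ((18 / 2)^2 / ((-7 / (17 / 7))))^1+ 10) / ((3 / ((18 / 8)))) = -4863 / 392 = -12.41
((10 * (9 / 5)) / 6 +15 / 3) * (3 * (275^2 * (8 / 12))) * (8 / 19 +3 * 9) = 630410000 / 19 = 33179473.68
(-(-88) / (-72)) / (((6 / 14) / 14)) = -1078 / 27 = -39.93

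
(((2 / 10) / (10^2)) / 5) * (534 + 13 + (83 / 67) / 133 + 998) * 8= 4.94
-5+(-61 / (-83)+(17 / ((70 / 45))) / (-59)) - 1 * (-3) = -99429 / 68558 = -1.45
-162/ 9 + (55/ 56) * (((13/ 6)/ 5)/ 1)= -5905/ 336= -17.57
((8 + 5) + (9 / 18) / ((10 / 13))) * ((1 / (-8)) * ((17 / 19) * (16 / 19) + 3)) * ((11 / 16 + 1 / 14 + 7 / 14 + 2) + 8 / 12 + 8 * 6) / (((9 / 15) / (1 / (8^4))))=-307328905 / 2271215616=-0.14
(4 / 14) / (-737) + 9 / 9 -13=-61910 / 5159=-12.00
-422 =-422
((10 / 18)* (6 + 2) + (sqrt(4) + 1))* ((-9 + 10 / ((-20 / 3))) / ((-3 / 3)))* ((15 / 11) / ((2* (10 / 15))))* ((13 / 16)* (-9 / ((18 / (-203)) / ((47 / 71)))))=872572155 / 199936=4364.26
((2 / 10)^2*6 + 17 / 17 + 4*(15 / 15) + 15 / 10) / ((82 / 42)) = 7077 / 2050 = 3.45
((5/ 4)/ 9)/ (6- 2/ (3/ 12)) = -5/ 72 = -0.07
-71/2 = -35.50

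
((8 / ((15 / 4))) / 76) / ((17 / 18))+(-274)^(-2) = 0.03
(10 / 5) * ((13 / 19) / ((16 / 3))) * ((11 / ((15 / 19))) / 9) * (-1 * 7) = -1001 / 360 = -2.78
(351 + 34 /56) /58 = 9845 /1624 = 6.06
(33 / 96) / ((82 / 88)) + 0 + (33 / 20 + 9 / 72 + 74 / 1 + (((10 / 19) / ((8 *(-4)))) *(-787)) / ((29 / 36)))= 41663413 / 451820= 92.21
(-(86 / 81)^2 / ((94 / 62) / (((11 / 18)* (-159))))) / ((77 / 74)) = 449610236 / 6475707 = 69.43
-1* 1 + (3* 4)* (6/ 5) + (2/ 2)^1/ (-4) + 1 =14.15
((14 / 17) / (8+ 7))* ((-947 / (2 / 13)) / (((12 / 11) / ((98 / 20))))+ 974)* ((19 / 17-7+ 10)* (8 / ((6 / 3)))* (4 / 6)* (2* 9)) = -1254766324 / 4335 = -289450.13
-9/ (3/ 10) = -30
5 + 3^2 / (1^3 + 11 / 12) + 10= 453 / 23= 19.70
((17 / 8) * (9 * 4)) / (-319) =-153 / 638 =-0.24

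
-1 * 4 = -4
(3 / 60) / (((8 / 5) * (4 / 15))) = 15 / 128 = 0.12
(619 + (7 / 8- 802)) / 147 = -1457 / 1176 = -1.24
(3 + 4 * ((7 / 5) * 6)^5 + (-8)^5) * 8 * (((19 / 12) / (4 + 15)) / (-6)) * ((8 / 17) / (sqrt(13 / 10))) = -6168.98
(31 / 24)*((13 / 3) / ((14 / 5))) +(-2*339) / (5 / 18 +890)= 19988743 / 16153200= 1.24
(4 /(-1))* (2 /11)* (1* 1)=-8 /11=-0.73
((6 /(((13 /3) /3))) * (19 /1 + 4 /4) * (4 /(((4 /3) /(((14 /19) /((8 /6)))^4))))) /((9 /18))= 78764805 /1694173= 46.49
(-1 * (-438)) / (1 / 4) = 1752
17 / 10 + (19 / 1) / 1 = 207 / 10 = 20.70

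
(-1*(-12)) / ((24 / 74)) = 37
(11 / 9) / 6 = 11 / 54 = 0.20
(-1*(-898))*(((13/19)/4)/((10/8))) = 11674/95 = 122.88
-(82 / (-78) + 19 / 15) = -14 / 65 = -0.22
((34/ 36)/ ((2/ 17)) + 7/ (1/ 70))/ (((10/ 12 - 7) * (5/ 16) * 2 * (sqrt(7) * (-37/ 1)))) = 71716 * sqrt(7)/ 143745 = 1.32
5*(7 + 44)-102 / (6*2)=493 / 2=246.50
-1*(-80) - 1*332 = -252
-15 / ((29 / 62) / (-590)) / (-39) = -182900 / 377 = -485.15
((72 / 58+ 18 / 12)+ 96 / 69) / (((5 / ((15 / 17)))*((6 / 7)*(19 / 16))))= 154364 / 215441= 0.72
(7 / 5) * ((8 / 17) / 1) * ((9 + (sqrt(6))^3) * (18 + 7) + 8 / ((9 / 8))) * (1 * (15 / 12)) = 29246 / 153 + 2100 * sqrt(6) / 17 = 493.73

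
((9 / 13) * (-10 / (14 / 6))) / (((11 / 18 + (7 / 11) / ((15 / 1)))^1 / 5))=-1336500 / 58877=-22.70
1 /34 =0.03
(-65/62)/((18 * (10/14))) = -91/1116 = -0.08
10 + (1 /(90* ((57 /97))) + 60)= 359197 /5130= 70.02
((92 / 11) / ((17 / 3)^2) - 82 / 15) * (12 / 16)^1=-124129 / 31790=-3.90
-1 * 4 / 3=-4 / 3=-1.33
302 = 302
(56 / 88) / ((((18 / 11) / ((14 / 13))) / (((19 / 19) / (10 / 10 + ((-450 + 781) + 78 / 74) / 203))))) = 368039 / 2316249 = 0.16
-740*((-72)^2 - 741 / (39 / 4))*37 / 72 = -17482130 / 9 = -1942458.89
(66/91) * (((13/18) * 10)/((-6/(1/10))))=-11/126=-0.09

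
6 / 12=1 / 2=0.50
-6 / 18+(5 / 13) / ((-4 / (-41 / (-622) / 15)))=-10795 / 32344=-0.33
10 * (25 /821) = 250 /821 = 0.30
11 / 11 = 1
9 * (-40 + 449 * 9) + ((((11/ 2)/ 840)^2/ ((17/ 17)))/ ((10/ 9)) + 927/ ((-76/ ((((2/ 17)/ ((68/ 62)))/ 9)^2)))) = 1612793967397845011/ 44788637376000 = 36009.00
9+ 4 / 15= 9.27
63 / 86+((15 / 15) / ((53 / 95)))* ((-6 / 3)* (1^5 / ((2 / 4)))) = -29341 / 4558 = -6.44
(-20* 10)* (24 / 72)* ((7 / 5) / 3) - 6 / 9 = -286 / 9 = -31.78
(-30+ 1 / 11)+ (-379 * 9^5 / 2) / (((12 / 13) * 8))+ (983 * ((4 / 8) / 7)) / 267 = -1993812608467 / 1315776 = -1515313.10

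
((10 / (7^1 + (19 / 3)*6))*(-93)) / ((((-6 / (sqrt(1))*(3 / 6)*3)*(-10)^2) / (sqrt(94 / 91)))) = 31*sqrt(8554) / 122850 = 0.02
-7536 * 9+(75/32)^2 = -69446151/1024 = -67818.51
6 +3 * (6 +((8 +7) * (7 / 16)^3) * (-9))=-40611 / 4096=-9.91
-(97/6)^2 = -261.36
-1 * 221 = -221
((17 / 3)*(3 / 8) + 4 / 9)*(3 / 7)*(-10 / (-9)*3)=925 / 252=3.67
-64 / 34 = -32 / 17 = -1.88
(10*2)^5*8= 25600000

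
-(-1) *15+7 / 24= 367 / 24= 15.29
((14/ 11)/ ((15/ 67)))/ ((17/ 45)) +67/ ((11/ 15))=1809/ 17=106.41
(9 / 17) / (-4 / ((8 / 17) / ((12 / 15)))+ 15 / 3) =-5 / 17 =-0.29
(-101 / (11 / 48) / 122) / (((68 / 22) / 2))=-2424 / 1037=-2.34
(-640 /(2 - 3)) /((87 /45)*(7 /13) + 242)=124800 /47393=2.63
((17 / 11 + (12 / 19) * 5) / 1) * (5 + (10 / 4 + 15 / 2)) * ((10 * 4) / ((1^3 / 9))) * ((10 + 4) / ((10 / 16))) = 568917.13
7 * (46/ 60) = 161/ 30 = 5.37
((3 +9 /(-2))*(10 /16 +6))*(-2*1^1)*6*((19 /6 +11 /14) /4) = 13197 /112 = 117.83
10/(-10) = -1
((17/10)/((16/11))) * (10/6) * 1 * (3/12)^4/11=0.00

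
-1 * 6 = -6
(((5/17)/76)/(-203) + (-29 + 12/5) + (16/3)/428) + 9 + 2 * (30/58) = -6968066353/420952980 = -16.55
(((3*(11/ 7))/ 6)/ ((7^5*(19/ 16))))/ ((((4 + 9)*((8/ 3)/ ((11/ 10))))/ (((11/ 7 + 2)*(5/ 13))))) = 9075/ 5288793146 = 0.00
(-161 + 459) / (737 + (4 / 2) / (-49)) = 14602 / 36111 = 0.40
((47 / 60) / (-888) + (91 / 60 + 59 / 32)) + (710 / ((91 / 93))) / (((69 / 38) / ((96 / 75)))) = 2870720821 / 5575752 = 514.86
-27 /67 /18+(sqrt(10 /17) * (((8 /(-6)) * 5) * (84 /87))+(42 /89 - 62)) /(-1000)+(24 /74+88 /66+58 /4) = 14 * sqrt(170) /36975+2680136753 /165473250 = 16.20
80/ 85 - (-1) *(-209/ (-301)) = 8369/ 5117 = 1.64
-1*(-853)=853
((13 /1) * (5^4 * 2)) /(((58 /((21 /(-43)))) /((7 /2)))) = -1194375 /2494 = -478.90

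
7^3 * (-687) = -235641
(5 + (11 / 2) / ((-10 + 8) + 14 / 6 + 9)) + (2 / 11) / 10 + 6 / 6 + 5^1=35751 / 3080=11.61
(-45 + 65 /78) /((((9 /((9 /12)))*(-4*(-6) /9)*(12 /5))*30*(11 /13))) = -3445 /152064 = -0.02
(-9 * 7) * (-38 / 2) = 1197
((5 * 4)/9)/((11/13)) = 2.63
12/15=4/5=0.80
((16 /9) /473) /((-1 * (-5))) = 16 /21285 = 0.00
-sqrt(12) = -2 * sqrt(3) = -3.46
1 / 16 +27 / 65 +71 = 74337 / 1040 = 71.48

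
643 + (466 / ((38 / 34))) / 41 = 508819 / 779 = 653.17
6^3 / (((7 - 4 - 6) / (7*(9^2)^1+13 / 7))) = -286704 / 7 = -40957.71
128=128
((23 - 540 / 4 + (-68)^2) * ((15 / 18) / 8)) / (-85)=-94 / 17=-5.53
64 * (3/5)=192/5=38.40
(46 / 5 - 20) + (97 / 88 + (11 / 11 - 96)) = -46067 / 440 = -104.70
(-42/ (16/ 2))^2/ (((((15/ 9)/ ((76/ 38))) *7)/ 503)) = 2376.68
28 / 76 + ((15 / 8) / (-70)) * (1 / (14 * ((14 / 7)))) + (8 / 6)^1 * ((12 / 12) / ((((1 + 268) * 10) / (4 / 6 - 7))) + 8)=7956260863 / 721264320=11.03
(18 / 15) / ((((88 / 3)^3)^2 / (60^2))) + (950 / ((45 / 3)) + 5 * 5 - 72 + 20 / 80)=722003523917 / 43537883136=16.58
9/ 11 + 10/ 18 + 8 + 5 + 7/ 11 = 15.01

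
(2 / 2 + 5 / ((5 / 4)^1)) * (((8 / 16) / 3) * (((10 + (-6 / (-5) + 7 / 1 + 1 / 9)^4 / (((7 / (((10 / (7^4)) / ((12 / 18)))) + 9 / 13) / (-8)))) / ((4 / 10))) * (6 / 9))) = -359280472901 / 10758038895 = -33.40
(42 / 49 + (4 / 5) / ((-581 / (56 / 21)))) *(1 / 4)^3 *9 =11157 / 92960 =0.12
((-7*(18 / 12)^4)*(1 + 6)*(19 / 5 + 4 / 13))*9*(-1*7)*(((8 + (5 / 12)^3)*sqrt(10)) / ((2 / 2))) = 2653193151*sqrt(10) / 5120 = 1638697.94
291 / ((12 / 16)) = 388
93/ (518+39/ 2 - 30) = 186/ 1015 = 0.18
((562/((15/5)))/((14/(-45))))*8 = -33720/7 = -4817.14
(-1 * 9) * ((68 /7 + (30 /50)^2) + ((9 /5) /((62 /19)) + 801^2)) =-62653375269 /10850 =-5774504.63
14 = 14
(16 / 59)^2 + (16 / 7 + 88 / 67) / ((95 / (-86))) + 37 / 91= -5601215559 / 2016247415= -2.78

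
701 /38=18.45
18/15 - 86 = -424/5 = -84.80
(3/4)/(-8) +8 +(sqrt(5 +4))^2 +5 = 701/32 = 21.91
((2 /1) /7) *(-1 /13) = -0.02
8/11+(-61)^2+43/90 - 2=3683003/990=3720.21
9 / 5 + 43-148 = -516 / 5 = -103.20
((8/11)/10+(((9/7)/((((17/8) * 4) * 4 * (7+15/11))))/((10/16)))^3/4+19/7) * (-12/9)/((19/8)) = -2514294097999912/1606948453716375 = -1.56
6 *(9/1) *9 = 486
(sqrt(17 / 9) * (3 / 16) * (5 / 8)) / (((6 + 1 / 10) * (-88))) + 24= 24 - 25 * sqrt(17) / 343552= 24.00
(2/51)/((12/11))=11/306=0.04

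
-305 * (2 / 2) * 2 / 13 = -610 / 13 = -46.92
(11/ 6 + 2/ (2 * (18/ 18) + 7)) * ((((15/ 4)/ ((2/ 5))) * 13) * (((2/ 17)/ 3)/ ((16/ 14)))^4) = 28872025/ 83130789888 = 0.00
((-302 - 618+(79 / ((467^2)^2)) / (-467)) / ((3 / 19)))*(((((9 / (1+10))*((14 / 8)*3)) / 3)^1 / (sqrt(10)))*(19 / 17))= -154916874660651712539*sqrt(10) / 166144512089960360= -2948.58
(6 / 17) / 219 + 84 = 104246 / 1241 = 84.00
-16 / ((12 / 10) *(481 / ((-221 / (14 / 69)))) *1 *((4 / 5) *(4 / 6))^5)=1484578125 / 2121728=699.70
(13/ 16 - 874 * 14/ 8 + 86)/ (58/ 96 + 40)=-69249/ 1949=-35.53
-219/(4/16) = -876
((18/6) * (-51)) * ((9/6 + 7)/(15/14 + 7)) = -18207/113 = -161.12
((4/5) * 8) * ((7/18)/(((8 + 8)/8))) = 56/45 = 1.24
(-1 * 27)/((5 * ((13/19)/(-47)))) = 24111/65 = 370.94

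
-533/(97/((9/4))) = -12.36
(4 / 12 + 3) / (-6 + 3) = -10 / 9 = -1.11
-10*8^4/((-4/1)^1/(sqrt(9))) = 30720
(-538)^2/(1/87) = 25181628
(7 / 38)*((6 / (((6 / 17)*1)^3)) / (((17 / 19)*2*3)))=2023 / 432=4.68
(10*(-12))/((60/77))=-154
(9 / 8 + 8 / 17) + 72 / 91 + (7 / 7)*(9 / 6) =48103 / 12376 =3.89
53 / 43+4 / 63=3511 / 2709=1.30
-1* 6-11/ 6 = -7.83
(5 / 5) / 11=1 / 11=0.09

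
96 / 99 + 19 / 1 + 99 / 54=1439 / 66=21.80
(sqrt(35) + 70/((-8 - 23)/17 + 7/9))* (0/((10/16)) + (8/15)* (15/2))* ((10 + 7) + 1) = -9639/2 + 72* sqrt(35) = -4393.54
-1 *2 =-2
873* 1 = 873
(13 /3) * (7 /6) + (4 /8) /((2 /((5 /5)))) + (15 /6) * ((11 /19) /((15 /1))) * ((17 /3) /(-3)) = 10513 /2052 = 5.12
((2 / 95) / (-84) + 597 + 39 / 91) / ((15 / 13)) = 30988607 / 59850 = 517.77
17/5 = 3.40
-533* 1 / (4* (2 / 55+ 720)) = -29315 / 158408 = -0.19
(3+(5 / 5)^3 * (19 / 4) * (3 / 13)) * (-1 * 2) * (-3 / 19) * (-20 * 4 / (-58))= 12780 / 7163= 1.78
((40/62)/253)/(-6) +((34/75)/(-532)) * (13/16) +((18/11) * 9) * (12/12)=36866717897/2503485600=14.73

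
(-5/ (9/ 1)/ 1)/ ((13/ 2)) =-10/ 117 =-0.09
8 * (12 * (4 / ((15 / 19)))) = 2432 / 5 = 486.40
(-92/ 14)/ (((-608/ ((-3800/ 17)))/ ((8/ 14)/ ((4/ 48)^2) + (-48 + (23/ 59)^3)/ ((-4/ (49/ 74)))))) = -22076253621425/ 101279778544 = -217.97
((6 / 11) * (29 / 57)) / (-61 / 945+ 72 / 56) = 27405 / 120593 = 0.23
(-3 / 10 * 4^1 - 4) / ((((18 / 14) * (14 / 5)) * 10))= -13 / 90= -0.14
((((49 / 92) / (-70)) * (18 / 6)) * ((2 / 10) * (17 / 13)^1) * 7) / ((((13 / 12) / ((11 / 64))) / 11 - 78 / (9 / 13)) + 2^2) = 907137 / 2346432400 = 0.00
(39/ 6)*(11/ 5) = 143/ 10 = 14.30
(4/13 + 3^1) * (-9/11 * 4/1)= -1548/143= -10.83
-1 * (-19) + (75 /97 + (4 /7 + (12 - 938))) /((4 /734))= -230391845 /1358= -169655.26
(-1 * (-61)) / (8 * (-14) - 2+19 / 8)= -0.55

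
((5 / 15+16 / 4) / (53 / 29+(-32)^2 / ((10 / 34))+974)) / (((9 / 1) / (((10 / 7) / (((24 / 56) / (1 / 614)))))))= 9425 / 16072213509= 0.00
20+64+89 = 173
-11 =-11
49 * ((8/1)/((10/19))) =3724/5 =744.80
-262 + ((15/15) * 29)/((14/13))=-3291/14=-235.07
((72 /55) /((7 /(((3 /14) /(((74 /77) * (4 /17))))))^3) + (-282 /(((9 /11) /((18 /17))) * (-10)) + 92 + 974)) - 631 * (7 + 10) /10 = 22530251898523 /756115566080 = 29.80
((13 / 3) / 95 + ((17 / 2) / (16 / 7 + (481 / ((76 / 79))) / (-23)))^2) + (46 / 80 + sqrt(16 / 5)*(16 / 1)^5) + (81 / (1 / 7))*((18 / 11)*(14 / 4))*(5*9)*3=124585692667584269201 / 284185997535000 + 4194304*sqrt(5) / 5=2314144.67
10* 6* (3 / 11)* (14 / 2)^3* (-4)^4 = 15805440 / 11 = 1436858.18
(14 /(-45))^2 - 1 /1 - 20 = -42329 /2025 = -20.90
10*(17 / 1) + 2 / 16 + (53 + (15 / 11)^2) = 217785 / 968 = 224.98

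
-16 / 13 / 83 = -16 / 1079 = -0.01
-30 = -30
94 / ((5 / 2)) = 188 / 5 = 37.60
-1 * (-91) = 91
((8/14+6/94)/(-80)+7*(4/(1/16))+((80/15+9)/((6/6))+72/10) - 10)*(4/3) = 612.70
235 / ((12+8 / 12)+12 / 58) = 4089 / 224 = 18.25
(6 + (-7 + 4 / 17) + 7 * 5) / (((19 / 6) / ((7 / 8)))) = 6111 / 646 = 9.46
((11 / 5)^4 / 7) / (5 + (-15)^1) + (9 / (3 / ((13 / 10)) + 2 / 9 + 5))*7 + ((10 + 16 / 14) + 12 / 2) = 970332529 / 38543750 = 25.17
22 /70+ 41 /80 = 463 /560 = 0.83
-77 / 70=-1.10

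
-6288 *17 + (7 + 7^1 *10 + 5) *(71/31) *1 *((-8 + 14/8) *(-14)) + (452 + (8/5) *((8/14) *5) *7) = -2789347/31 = -89978.94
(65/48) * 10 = 325/24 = 13.54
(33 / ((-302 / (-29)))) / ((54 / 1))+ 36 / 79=220897 / 429444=0.51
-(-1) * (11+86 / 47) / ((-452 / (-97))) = 58491 / 21244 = 2.75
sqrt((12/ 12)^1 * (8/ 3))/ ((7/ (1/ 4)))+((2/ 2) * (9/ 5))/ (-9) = -1/ 5+sqrt(6)/ 42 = -0.14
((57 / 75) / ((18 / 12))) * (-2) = -76 / 75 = -1.01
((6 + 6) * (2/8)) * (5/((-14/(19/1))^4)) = 1954815/38416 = 50.89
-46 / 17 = -2.71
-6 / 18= -0.33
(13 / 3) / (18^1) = 13 / 54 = 0.24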